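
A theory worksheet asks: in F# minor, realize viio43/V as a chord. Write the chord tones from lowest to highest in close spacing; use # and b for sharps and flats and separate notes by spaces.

F# A B# D#

viio43/V is a secondary leading-tone chord. The target V is C# in F# minor; the applied chord is rooted a semitone below, on B#.
Building a fully diminished seventh chord on B# gives B#-D#-F#-A.
With the 43 figure the chord is in second inversion; from the bass F# upward in close position it reads F#-A-B#-D#.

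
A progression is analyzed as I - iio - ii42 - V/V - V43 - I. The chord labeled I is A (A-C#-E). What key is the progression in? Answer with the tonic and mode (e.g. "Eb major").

The chord A is a major triad rooted on A; its label is I.
If A is scale degree 1 and the mode makes that degree carry a major triad, the tonic is A and the mode is major.

A major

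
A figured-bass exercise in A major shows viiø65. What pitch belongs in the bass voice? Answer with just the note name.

viiø in A major has root G#; the chord is G#-B-D-F#.
The figure 65 means first inversion — the third is in the bass.

B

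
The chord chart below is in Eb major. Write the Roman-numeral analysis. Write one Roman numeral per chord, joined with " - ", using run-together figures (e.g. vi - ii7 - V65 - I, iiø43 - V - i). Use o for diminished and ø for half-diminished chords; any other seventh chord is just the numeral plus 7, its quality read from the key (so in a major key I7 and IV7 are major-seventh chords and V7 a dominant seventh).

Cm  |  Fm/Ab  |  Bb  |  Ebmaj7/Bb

Cm: minor triad on C = scale degree 6 → vi.
Fm/Ab: minor triad on F = scale degree 2 → ii6.
Bb: major triad on Bb = scale degree 5 → V.
Ebmaj7/Bb: major seventh chord on Eb = scale degree 1 → I43.

vi - ii6 - V - I43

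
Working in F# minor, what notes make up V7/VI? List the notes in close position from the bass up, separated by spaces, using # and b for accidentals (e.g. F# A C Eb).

V7/VI is a secondary dominant — the dominant seventh of VI. VI in F# minor is D, so the applied chord's root is A, a perfect fifth above.
Building a dominant seventh chord on A gives A-C#-E-G.

A C# E G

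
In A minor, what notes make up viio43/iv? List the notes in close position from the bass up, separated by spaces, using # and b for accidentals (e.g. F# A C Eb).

G Bb C# E

The slash marks an applied leading-tone chord: viio of iv. In A minor, iv is D, so the leading tone to it is C#, a half step below.
Building a fully diminished seventh chord on C# gives C#-E-G-Bb.
The figured bass 43 indicates second inversion, placing the fifth (G) in the bass: G-Bb-C#-E.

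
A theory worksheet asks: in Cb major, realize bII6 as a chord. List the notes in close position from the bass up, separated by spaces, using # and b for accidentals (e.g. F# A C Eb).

Fb Abb Dbb

Scale degree 2 in Cb major is Db; lowering it a half step gives Dbb. bII6 is the Neapolitan sixth — a major triad on the lowered second degree, here in its customary first inversion.
So the chord is Dbb-Fb-Abb, a major triad.
The figured bass 6 indicates first inversion, placing the third (Fb) in the bass: Fb-Abb-Dbb.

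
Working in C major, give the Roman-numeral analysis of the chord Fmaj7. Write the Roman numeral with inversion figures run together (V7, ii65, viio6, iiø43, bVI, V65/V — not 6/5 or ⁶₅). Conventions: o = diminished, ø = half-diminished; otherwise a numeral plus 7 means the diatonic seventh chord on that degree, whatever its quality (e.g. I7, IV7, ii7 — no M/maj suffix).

Stacked in thirds the chord is F-A-C-E: a major seventh chord on F.
F is scale degree 4 in C major, and a major seventh chord on that degree is written IV7.

IV7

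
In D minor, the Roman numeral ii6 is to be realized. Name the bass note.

ii in D minor has root E; the chord is E-G-B.
The figure 6 means first inversion — the third is in the bass.

G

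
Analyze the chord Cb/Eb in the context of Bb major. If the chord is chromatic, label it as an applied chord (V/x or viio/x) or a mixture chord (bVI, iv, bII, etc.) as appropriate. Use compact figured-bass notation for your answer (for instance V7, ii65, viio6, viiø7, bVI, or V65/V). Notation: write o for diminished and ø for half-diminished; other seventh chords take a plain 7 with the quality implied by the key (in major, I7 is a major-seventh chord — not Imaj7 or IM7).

The pitches Cb-Eb-Gb form a major triad rooted on Cb.
Cb is the lowered second degree of Bb major (diatonic 2 would be C). This is the Neapolitan sixth — a major triad on the lowered second degree, here in its customary first inversion.
With Eb in the bass the chord is in first inversion, so the figured bass is 6.

bII6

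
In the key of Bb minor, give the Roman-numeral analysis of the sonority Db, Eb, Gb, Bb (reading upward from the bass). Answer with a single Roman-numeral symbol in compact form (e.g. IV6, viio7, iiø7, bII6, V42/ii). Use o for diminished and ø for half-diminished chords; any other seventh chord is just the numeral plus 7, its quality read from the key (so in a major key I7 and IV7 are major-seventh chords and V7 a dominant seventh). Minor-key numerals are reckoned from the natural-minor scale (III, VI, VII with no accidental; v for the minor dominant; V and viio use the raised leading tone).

iv42

The pitches Eb-Gb-Bb-Db form a minor seventh chord rooted on Eb.
In Bb minor, Eb is the subdominant; the diatonic minor seventh chord there is iv7.
With Db in the bass the chord is in third inversion, so the figured bass is 42.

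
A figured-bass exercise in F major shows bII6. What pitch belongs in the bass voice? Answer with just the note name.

Bb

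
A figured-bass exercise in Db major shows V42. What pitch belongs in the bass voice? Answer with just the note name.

Gb

V in Db major has root Ab; the chord is Ab-C-Eb-Gb.
The figure 42 means third inversion — the seventh is in the bass.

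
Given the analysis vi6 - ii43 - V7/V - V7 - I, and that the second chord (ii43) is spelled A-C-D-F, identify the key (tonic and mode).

The anchor chord is a minor seventh chord on D, labeled ii43.
If D is scale degree 2 and the mode makes that degree carry a minor seventh chord, the tonic is C and the mode is major.

C major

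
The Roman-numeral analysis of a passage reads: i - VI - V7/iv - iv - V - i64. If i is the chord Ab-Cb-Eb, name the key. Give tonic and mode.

Ab minor

i is given as Ab-Cb-Eb — a minor triad with root Ab.
If Ab is scale degree 1 and the mode makes that degree carry a minor triad, the tonic is Ab and the mode is minor.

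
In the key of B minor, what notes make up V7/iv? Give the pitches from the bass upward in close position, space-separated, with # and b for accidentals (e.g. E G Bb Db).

B D# F# A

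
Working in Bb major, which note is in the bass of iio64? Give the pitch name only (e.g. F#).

Gb

iio in Bb major has root C; the chord is C-Eb-Gb.
The figure 64 means second inversion — the fifth is in the bass.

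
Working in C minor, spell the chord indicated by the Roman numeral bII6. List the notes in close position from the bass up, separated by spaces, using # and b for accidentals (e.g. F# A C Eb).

bII6 is the Neapolitan sixth — a major triad on the lowered second degree, here in its customary first inversion. In C minor that root is Db.
So the chord is Db-F-Ab.
With the 6 figure the chord is in first inversion; from the bass F upward in close position it reads F-Ab-Db.

F Ab Db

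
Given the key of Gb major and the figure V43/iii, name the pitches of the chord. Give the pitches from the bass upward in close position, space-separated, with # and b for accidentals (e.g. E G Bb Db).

V43/iii is a secondary dominant — the dominant seventh of iii. iii in Gb major is Bb, so the applied chord's root is F, a perfect fifth above.
Building a dominant seventh chord on F gives F-A-C-Eb.
With the 43 figure the chord is in second inversion; from the bass C upward in close position it reads C-Eb-F-A.

C Eb F A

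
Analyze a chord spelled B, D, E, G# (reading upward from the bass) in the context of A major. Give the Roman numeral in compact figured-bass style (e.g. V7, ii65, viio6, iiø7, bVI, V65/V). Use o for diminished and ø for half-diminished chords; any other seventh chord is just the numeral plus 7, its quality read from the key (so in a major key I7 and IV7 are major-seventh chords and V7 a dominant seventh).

V43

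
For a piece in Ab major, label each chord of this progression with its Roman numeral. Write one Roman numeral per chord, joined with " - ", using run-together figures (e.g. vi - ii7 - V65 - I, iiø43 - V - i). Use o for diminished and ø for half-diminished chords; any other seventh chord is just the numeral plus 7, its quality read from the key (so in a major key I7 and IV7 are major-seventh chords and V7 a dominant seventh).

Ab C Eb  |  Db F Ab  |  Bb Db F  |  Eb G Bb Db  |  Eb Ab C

Ab-C-Eb: root Ab is the tonic; major triad there is I.
Db-F-Ab has root Db, degree 4 in Ab major, so IV.
Bb-Db-F: root Bb is the supertonic; minor triad there is ii.
Eb-G-Bb-Db has root Eb, degree 5 in Ab major, so V7.
Eb-Ab-C has root Ab, degree 1 in Ab major, so I64.

I - IV - ii - V7 - I64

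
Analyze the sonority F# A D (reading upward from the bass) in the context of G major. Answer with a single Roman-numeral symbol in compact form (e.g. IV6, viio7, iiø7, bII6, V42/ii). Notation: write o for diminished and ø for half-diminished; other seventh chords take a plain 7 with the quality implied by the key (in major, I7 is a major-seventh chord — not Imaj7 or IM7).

The pitches D-F#-A form a major triad rooted on D.
D is scale degree 5 in G major, and a major triad on that degree is written V.
With F# in the bass the chord is in first inversion, so the figured bass is 6.

V6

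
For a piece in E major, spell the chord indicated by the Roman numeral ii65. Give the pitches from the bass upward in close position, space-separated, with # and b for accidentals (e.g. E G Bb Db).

A C# E F#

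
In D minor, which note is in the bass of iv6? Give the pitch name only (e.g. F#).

iv in D minor has root G; the chord is G-Bb-D.
The figure 6 means first inversion — the third is in the bass.

Bb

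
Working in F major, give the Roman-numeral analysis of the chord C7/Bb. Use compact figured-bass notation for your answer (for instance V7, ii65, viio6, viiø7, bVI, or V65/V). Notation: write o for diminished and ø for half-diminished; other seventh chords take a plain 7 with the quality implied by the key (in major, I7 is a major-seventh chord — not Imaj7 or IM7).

Stacked in thirds the chord is C-E-G-Bb: a dominant seventh chord on C.
C is scale degree 5 in F major, and a dominant seventh chord on that degree is written V7.
With Bb in the bass the chord is in third inversion, so the figured bass is 42.

V42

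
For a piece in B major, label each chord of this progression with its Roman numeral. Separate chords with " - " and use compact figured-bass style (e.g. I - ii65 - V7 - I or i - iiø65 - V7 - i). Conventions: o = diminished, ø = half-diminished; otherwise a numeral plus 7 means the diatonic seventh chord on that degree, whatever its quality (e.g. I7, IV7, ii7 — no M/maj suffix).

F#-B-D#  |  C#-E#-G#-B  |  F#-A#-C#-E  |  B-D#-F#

I64 - V7/V - V7 - I

F#-B-D#: major triad on B = scale degree 1 → I64.
C#-E#-G#-B: a dominant seventh chord on C#, the applied dominant of V → V7/V.
F#-A#-C#-E has root F#, degree 5 in B major, so V7.
B-D#-F#: root B is the tonic; major triad there is I.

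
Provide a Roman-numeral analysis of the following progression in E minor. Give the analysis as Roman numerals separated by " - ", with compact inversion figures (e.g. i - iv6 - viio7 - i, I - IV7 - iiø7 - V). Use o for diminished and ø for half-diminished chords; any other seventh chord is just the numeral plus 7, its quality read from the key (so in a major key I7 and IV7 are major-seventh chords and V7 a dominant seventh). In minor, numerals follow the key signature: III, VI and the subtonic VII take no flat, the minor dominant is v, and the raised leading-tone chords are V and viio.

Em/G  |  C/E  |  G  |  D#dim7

i6 - VI6 - III - viio7

Em/G has root E, degree 1 in E minor, so i6.
C/E has root C, degree 6 in E minor, so VI6.
G: root G is the mediant; major triad there is III.
D#dim7 has root D#, degree 7 in E minor, so viio7.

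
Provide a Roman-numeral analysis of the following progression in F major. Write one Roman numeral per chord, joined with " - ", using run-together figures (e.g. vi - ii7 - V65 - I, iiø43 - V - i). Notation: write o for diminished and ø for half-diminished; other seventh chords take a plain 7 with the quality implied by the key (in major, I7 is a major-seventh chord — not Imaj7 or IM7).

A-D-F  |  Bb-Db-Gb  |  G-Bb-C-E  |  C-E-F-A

A-D-F: root D is the submediant; minor triad there is vi64.
Bb-Db-Gb is non-diatonic — a major triad on the lowered supertonic (Gb): the Neapolitan sixth, bII6 (third, Bb, in the bass — hence the 6).
G-Bb-C-E: root C is the dominant; dominant seventh chord there is V43.
C-E-F-A: root F is the tonic; major seventh chord there is I43.

vi64 - bII6 - V43 - I43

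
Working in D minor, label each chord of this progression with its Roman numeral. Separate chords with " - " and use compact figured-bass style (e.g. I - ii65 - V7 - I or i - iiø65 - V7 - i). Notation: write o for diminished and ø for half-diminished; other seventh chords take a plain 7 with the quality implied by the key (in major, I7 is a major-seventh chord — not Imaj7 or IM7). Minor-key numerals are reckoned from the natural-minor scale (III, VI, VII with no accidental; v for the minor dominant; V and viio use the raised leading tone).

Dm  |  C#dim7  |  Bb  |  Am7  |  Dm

Dm: root D is the tonic; minor triad there is i.
C#dim7: root C# is the leading tone; fully diminished seventh chord there is viio7.
Bb: root Bb is the submediant; major triad there is VI.
Am7 has root A, degree 5 in D minor, so v7.
Dm: minor triad on D = scale degree 1 → i.

i - viio7 - VI - v7 - i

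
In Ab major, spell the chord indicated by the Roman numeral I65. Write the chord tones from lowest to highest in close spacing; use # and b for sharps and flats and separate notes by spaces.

C Eb G Ab

The numeral's case and figure indicate a major seventh chord. In Ab major its root, scale degree 1, is Ab.
Stacking thirds from Ab gives Ab-C-Eb-G.
The figured bass 65 indicates first inversion, placing the third (C) in the bass: C-Eb-G-Ab.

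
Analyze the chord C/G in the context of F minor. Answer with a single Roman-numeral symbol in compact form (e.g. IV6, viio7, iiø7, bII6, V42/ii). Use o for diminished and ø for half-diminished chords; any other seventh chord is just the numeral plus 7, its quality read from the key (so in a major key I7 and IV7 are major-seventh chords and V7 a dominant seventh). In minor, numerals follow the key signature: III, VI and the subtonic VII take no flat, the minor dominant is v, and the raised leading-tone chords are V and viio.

Stacked in thirds the chord is C-E-G: a major triad on C.
C is scale degree 5 in F minor, and a major triad on that degree is written V.
With G in the bass the chord is in second inversion, so the figured bass is 64.

V64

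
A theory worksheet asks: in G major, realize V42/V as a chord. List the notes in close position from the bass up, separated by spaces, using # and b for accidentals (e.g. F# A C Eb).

V42/V is a secondary dominant — the dominant seventh of V. V in G major is D, so the applied chord's root is A, a perfect fifth above.
Building a dominant seventh chord on A gives A-C#-E-G.
With the 42 figure the chord is in third inversion; from the bass G upward in close position it reads G-A-C#-E.

G A C# E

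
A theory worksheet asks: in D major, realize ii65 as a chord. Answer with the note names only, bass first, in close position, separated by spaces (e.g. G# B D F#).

G B D E

The numeral's case and figure indicate a minor seventh chord. In D major its root, the supertonic, is E.
That chord is spelled E-G-B-D.
The figured bass 65 indicates first inversion, placing the third (G) in the bass: G-B-D-E.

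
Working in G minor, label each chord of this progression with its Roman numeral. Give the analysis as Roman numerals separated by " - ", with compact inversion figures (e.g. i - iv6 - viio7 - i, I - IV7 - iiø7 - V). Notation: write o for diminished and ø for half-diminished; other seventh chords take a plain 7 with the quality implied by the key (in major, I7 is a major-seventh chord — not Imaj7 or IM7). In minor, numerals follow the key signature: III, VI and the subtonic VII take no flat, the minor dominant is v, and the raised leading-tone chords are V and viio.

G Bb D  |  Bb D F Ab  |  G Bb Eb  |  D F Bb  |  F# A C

i - V7/VI - VI6 - III6 - viio

G-Bb-D: minor triad on G = scale degree 1 → i.
Bb-D-F-Ab: chromatic; Bb is V of VI, so V7/VI.
G-Bb-Eb: root Eb is the submediant; major triad there is VI6.
D-F-Bb: root Bb is the mediant; major triad there is III6.
F#-A-C: root F# is the leading tone; diminished triad there is viio.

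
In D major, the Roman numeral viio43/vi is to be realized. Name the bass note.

E

The applied chord viio43/vi is rooted on A#: A#-C#-E-G.
The figure 43 means second inversion — the fifth is in the bass.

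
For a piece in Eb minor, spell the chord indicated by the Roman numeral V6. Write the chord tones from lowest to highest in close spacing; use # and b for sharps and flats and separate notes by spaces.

In Eb minor, the fifth degree is Bb. The dominant is major (leading tone raised), so V is a major triad.
That chord is spelled Bb-D-F.
The figured bass 6 indicates first inversion, placing the third (D) in the bass: D-F-Bb.

D F Bb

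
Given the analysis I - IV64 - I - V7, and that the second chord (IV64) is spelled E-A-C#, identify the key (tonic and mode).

E major

The chord A/E is a major triad rooted on A; its label is IV64.
If A is scale degree 4 and the mode makes that degree carry a major triad, the tonic is E and the mode is major.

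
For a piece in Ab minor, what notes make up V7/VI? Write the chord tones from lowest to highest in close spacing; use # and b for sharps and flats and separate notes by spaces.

Cb Eb Gb Bbb

V7/VI is a secondary dominant — the dominant seventh of VI. VI in Ab minor is Fb, so the applied chord's root is Cb, a perfect fifth above.
Building a dominant seventh chord on Cb gives Cb-Eb-Gb-Bbb.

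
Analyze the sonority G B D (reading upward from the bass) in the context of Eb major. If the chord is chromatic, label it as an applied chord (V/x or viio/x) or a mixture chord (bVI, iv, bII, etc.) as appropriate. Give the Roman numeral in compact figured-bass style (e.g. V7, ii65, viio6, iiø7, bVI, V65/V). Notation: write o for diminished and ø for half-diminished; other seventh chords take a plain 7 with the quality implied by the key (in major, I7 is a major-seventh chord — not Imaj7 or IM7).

Stacked in thirds the chord is G-B-D: a major triad on G.
G is not a diatonic chord root with this quality in Eb major, but it lies a perfect fifth above C (vi), so the chord functions as an applied dominant of vi.

V/vi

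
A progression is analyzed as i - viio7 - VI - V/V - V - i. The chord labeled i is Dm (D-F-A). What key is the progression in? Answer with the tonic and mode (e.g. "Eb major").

D minor

i is given as D-F-A — a minor triad with root D.
If D is scale degree 1 and the mode makes that degree carry a minor triad, the tonic is D and the mode is minor.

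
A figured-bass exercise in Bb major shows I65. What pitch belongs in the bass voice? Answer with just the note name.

D

I in Bb major has root Bb; the chord is Bb-D-F-A.
The figure 65 means first inversion — the third is in the bass.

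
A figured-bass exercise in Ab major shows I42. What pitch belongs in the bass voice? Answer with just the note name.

I in Ab major has root Ab; the chord is Ab-C-Eb-G.
The figure 42 means third inversion — the seventh is in the bass.

G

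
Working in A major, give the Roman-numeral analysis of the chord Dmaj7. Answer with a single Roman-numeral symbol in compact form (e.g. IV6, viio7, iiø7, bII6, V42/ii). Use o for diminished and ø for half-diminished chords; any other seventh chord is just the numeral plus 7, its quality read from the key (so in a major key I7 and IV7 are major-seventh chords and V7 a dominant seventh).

IV7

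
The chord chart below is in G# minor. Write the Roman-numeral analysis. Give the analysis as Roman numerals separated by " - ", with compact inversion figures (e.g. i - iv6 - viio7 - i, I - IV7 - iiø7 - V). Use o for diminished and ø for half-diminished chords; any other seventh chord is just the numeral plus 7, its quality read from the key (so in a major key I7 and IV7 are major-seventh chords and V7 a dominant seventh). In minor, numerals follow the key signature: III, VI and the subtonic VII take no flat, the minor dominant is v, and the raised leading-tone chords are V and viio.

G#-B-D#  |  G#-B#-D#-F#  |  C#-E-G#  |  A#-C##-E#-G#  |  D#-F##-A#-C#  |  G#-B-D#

G#-B-D#: minor triad on G# = scale degree 1 → i.
G#-B#-D#-F#: a dominant seventh chord on G#, the applied dominant of iv → V7/iv.
C#-E-G#: root C# is the subdominant; minor triad there is iv.
A#-C##-E#-G# is the secondary dominant of V (dominant seventh chord on A#): V7/V.
D#-F##-A#-C#: root D# is the dominant; dominant seventh chord there is V7.
G#-B-D#: root G# is the tonic; minor triad there is i.

i - V7/iv - iv - V7/V - V7 - i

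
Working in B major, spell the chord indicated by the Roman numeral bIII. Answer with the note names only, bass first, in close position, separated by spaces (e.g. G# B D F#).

Scale degree 3 in B major is D#; lowering it a half step gives D. bIII is a major triad on the lowered third degree, borrowed from the parallel minor.
So the chord is D-F#-A, a major triad.

D F# A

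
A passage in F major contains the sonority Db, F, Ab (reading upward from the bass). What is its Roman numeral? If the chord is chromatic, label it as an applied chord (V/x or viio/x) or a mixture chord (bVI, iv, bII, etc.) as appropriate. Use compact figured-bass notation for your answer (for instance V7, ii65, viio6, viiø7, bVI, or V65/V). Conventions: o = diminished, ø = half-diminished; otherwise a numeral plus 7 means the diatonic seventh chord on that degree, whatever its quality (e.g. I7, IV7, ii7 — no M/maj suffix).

bVI

Stacked in thirds the chord is Db-F-Ab: a major triad on Db.
Db is the lowered sixth degree of F major (diatonic 6 would be D). This is a major triad on the lowered sixth degree, borrowed from the parallel minor.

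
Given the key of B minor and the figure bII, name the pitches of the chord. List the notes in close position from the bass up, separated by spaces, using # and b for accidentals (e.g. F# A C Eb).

bII is the Neapolitan chord — a major triad on the lowered second degree. In B minor that root is C.
So the chord is C-E-G, a major triad.

C E G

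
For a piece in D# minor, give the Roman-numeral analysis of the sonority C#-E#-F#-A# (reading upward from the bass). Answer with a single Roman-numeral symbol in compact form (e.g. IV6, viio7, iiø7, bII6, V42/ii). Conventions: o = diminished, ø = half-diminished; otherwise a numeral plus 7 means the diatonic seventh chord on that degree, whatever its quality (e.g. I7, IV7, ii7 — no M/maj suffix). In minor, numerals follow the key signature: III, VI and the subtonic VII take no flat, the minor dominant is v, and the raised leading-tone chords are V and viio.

Stacked in thirds the chord is F#-A#-C#-E#: a major seventh chord on F#.
In D# minor, F# is the mediant; the diatonic major seventh chord there is III7.
With C# in the bass the chord is in second inversion, so the figured bass is 43.

III43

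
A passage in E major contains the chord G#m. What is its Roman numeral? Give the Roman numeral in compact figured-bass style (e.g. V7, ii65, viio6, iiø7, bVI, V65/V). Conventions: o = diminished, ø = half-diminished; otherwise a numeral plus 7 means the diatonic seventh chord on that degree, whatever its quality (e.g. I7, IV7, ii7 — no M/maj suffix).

iii

Stacked in thirds the chord is G#-B-D#: a minor triad on G#.
In E major, G# is the mediant; the diatonic minor triad there is iii.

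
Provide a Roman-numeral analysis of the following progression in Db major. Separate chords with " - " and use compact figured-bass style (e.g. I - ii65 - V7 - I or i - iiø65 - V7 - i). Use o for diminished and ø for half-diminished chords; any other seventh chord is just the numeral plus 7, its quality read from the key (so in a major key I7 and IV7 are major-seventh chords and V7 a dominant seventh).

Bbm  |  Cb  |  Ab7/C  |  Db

vi - bVII - V65 - I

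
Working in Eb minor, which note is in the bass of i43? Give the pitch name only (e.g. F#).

Bb

i in Eb minor has root Eb; the chord is Eb-Gb-Bb-Db.
The figure 43 means second inversion — the fifth is in the bass.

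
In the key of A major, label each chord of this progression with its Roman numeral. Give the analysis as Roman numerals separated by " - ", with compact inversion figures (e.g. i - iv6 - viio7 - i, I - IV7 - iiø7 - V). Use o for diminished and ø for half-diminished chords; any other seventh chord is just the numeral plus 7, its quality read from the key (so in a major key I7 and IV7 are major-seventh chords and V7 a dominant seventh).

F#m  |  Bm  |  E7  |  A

vi - ii - V7 - I

F#m has root F#, degree 6 in A major, so vi.
Bm has root B, degree 2 in A major, so ii.
E7: root E is the dominant; dominant seventh chord there is V7.
A: major triad on A = scale degree 1 → I.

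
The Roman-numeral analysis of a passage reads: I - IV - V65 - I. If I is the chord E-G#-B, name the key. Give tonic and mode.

E major

The anchor chord is a major triad on E, labeled I.
If E is scale degree 1 and the mode makes that degree carry a major triad, the tonic is E and the mode is major.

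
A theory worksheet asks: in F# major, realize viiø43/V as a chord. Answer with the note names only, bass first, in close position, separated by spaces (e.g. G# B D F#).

F# A# B# D#

viiø43/V is a secondary leading-tone chord. The target V is C# in F# major; the applied chord is rooted a semitone below, on B#.
Building a half-diminished seventh chord on B# gives B#-D#-F#-A#.
With the 43 figure the chord is in second inversion; from the bass F# upward in close position it reads F#-A#-B#-D#.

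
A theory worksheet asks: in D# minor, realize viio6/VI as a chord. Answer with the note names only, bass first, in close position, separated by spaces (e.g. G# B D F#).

C# E A#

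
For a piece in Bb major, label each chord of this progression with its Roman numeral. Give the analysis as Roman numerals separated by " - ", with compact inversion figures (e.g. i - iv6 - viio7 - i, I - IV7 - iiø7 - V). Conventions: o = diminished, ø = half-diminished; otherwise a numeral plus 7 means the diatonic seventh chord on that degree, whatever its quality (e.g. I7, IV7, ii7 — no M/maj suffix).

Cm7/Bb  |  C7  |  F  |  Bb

Cm7/Bb: root C is the supertonic; minor seventh chord there is ii42.
C7 is the secondary dominant of V (dominant seventh chord on C): V7/V.
F has root F, degree 5 in Bb major, so V.
Bb has root Bb, degree 1 in Bb major, so I.

ii42 - V7/V - V - I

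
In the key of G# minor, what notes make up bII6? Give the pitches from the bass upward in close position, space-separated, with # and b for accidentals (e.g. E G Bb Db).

bII6 is the Neapolitan sixth — a major triad on the lowered second degree, here in its customary first inversion. In G# minor that root is A.
So the chord is A-C#-E.
The figured bass 6 indicates first inversion, placing the third (C#) in the bass: C#-E-A.

C# E A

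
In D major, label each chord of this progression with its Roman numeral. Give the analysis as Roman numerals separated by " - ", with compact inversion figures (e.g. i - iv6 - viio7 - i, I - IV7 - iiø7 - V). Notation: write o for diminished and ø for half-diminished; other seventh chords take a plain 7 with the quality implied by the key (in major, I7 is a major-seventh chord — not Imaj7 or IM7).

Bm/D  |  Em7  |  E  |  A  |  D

vi6 - ii7 - V/V - V - I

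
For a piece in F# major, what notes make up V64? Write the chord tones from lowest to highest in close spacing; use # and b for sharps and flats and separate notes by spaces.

G# C# E#

The numeral's case and figure indicate a major triad. In F# major its root, the fifth degree, is C#.
That chord is spelled C#-E#-G#.
The figured bass 64 indicates second inversion, placing the fifth (G#) in the bass: G#-C#-E#.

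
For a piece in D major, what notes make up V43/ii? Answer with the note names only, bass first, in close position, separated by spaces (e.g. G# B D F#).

F# A B D#

V43/ii is a secondary dominant — the dominant seventh of ii. ii in D major is E, so the applied chord's root is B, a perfect fifth above.
Building a dominant seventh chord on B gives B-D#-F#-A.
With the 43 figure the chord is in second inversion; from the bass F# upward in close position it reads F#-A-B-D#.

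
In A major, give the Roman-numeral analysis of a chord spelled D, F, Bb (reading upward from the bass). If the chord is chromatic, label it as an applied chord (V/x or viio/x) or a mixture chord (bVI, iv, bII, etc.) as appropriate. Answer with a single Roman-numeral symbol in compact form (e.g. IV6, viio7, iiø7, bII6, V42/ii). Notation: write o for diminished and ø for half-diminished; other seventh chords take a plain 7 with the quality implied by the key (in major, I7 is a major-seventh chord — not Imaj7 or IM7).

bII6

The pitches Bb-D-F form a major triad rooted on Bb.
Bb is the lowered second degree of A major (diatonic 2 would be B). This is the Neapolitan sixth — a major triad on the lowered second degree, here in its customary first inversion.
With D in the bass the chord is in first inversion, so the figured bass is 6.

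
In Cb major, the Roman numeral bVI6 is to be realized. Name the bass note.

bVI in Cb major has root Abb; the chord is Abb-Cb-Ebb.
The figure 6 means first inversion — the third is in the bass.

Cb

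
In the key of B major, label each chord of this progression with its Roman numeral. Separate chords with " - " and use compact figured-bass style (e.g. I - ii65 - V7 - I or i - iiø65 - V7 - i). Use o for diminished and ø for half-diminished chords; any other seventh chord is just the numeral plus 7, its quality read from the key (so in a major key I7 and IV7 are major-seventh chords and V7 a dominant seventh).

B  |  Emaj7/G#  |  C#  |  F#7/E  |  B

I - IV65 - V/V - V42 - I

B: major triad on B = scale degree 1 → I.
Emaj7/G#: root E is the subdominant; major seventh chord there is IV65.
C# is the secondary dominant of V (major triad on C#): V/V.
F#7/E has root F#, degree 5 in B major, so V42.
B has root B, degree 1 in B major, so I.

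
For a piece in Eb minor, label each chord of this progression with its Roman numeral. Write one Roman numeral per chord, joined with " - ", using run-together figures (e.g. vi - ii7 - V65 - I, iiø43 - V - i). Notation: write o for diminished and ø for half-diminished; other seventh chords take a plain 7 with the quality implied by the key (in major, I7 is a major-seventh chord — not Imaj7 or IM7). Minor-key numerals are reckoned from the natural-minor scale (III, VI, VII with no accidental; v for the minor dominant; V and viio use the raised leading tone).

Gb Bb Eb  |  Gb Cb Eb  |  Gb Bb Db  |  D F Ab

i6 - VI64 - III - viio

Gb-Bb-Eb: minor triad on Eb = scale degree 1 → i6.
Gb-Cb-Eb has root Cb, degree 6 in Eb minor, so VI64.
Gb-Bb-Db has root Gb, degree 3 in Eb minor, so III.
D-F-Ab: diminished triad on D = scale degree 7 → viio.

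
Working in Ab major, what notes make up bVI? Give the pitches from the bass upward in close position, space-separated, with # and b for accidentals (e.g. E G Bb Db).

Fb Ab Cb

bVI is a major triad on the lowered sixth degree, borrowed from the parallel minor. In Ab major that root is Fb.
So the chord is Fb-Ab-Cb.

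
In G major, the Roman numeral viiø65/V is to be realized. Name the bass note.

E

The applied chord viiø65/V is rooted on C#: C#-E-G-B.
The figure 65 means first inversion — the third is in the bass.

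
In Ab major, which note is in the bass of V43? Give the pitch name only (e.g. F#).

Bb

V in Ab major has root Eb; the chord is Eb-G-Bb-Db.
The figure 43 means second inversion — the fifth is in the bass.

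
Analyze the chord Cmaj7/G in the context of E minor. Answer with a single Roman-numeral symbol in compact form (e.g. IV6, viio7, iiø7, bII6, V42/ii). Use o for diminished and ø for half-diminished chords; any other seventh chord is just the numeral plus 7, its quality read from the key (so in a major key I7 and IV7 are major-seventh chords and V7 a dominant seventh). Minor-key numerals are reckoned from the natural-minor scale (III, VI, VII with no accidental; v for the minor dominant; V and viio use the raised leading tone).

Stacked in thirds the chord is C-E-G-B: a major seventh chord on C.
In E minor, C is the submediant; the diatonic major seventh chord there is VI7.
With G in the bass the chord is in second inversion, so the figured bass is 43.

VI43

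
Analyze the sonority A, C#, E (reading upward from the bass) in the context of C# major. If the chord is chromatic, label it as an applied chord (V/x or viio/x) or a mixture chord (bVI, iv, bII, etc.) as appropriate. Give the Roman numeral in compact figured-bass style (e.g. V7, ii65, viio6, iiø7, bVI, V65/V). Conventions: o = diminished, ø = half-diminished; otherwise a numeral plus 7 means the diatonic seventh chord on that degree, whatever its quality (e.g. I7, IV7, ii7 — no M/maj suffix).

bVI

Stacked in thirds the chord is A-C#-E: a major triad on A.
A is the lowered sixth degree of C# major (diatonic 6 would be A#). This is a major triad on the lowered sixth degree, borrowed from the parallel minor.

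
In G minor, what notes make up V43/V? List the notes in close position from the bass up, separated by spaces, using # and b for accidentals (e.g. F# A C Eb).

E G A C#

V43/V is a secondary dominant — the dominant seventh of V. V in G minor is D, so the applied chord's root is A, a perfect fifth above.
Building a dominant seventh chord on A gives A-C#-E-G.
With the 43 figure the chord is in second inversion; from the bass E upward in close position it reads E-G-A-C#.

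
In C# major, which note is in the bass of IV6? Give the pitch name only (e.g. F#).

A#

IV in C# major has root F#; the chord is F#-A#-C#.
The figure 6 means first inversion — the third is in the bass.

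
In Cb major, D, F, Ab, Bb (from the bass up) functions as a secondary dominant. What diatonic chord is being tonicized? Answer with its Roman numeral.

iii

The chord is a dominant seventh chord on Bb.
A dominant resolves down a perfect fifth: Bb → Eb. In Cb major, Eb is scale degree 3, i.e. iii.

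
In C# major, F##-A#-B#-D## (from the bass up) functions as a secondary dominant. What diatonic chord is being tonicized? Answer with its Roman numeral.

iii

The chord is a dominant seventh chord on B#.
A dominant resolves down a perfect fifth: B# → E#. In C# major, E# is scale degree 3, i.e. iii.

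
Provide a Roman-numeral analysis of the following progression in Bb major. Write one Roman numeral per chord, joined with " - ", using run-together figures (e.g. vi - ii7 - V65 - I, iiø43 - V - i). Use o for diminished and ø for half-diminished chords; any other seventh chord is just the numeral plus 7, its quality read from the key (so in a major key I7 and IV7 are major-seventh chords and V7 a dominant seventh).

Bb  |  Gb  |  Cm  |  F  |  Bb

I - bVI - ii - V - I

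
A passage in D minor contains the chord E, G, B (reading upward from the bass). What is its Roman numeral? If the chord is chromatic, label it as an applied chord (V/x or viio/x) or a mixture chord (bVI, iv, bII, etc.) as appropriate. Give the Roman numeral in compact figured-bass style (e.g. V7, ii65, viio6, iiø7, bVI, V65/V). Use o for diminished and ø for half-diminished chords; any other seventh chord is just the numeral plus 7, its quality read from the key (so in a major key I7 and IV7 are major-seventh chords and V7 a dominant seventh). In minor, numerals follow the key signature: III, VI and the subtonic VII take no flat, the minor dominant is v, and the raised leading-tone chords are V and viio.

Stacked in thirds the chord is E-G-B: a minor triad on E.
E is the second degree of D minor. This is the minor supertonic, borrowed from the parallel major (the Dorian ii).

ii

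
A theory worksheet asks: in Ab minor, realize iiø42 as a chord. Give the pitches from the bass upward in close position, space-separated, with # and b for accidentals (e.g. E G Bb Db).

The numeral's case and figure indicate a half-diminished seventh chord. In Ab minor its root, the supertonic, is Bb.
Stacking thirds from Bb gives Bb-Db-Fb-Ab.
The figured bass 42 indicates third inversion, placing the seventh (Ab) in the bass: Ab-Bb-Db-Fb.

Ab Bb Db Fb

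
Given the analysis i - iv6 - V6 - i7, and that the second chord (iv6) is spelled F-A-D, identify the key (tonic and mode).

A minor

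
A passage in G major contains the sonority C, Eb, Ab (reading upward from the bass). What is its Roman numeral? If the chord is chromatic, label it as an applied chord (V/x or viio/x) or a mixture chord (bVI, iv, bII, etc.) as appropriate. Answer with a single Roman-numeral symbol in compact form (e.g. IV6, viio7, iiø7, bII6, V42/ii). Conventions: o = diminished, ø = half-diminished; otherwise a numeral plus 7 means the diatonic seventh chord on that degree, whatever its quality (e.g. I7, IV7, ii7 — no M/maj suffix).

bII6

Stacked in thirds the chord is Ab-C-Eb: a major triad on Ab.
Ab is the lowered second degree of G major (diatonic 2 would be A). This is the Neapolitan sixth — a major triad on the lowered second degree, here in its customary first inversion.
With C in the bass the chord is in first inversion, so the figured bass is 6.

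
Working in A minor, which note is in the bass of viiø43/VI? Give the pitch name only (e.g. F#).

Bb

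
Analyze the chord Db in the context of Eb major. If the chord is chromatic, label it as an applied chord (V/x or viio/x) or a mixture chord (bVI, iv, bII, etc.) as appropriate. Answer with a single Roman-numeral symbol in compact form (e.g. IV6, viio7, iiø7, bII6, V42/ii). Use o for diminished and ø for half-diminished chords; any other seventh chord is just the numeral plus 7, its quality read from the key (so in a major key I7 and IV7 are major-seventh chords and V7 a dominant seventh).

The pitches Db-F-Ab form a major triad rooted on Db.
Db is the lowered seventh degree of Eb major (diatonic 7 would be D). This is a major triad on the lowered seventh degree (the subtonic), borrowed from the parallel minor.

bVII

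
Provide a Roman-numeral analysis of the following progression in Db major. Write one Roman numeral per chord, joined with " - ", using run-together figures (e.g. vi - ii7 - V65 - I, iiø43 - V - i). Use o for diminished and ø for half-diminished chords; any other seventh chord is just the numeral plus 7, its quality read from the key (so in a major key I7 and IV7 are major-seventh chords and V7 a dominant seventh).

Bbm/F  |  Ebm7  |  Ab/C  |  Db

vi64 - ii7 - V6 - I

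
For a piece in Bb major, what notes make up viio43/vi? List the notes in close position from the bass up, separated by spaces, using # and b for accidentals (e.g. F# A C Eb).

C Eb F# A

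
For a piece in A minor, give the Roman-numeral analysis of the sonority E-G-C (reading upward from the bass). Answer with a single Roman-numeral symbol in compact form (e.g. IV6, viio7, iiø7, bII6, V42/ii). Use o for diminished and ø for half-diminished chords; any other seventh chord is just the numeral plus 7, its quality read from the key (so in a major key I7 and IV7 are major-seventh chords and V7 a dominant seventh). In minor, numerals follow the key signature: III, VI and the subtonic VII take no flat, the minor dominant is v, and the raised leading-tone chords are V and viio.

The pitches C-E-G form a major triad rooted on C.
In A minor, C is the mediant; the diatonic major triad there is III.
With E in the bass the chord is in first inversion, so the figured bass is 6.

III6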